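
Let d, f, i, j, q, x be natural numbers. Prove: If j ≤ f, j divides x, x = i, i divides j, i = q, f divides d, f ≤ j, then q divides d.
x = i and j divides x, hence j divides i. Since i divides j, j = i. Since i = q, j = q. f ≤ j and j ≤ f, thus f = j. f divides d, so j divides d. From j = q, q divides d.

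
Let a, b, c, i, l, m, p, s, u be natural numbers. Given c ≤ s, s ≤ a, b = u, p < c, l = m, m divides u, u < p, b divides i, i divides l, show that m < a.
b divides i and i divides l, thus b divides l. Since l = m, b divides m. b = u, so u divides m. Since m divides u, u = m. Since u < p and p < c, u < c. c ≤ s, so u < s. Because s ≤ a, u < a. u = m, so m < a.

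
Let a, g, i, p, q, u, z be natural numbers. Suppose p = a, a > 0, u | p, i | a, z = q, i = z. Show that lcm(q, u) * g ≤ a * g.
i = z and z = q, hence i = q. i | a, so q | a. From p = a and u | p, u | a. Since q | a, lcm(q, u) | a. a > 0, so lcm(q, u) ≤ a. Then lcm(q, u) * g ≤ a * g.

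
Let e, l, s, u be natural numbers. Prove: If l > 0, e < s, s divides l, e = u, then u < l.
Since e = u and e < s, u < s. Because s divides l and l > 0, s ≤ l. Because u < s, u < l.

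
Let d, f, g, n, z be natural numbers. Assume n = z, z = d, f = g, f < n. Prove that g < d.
From n = z and z = d, n = d. Since f < n, f < d. Since f = g, g < d.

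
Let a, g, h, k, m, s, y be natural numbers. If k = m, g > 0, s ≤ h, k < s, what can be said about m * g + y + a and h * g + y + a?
m * g + y + a < h * g + y + a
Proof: k = m and k < s, therefore m < s. s ≤ h, so m < h. Since g > 0, by multiplying by a positive, m * g < h * g. Then m * g + y < h * g + y. Then m * g + y + a < h * g + y + a.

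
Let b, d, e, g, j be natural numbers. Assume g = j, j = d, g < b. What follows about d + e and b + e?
d + e < b + e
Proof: From g = j and j = d, g = d. Since g < b, d < b. Then d + e < b + e.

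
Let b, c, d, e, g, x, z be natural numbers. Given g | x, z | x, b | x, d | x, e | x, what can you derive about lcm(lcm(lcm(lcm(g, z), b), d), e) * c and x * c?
lcm(lcm(lcm(lcm(g, z), b), d), e) * c | x * c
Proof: g | x and z | x, hence lcm(g, z) | x. b | x, so lcm(lcm(g, z), b) | x. Since d | x, lcm(lcm(lcm(g, z), b), d) | x. e | x, so lcm(lcm(lcm(lcm(g, z), b), d), e) | x. Then lcm(lcm(lcm(lcm(g, z), b), d), e) * c | x * c.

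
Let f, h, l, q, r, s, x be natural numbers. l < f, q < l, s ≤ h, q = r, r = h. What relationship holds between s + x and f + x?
s + x < f + x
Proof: q = r and q < l, therefore r < l. r = h, so h < l. l < f, so h < f. s ≤ h, so s < f. Then s + x < f + x.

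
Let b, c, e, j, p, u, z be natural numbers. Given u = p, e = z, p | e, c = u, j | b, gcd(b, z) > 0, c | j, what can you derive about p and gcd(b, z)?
p ≤ gcd(b, z)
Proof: c = u and u = p, hence c = p. c | j, so p | j. Since j | b, p | b. e = z and p | e, so p | z. Since p | b, p | gcd(b, z). gcd(b, z) > 0, so p ≤ gcd(b, z).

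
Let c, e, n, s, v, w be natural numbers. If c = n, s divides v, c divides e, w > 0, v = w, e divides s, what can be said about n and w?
n ≤ w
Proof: v = w and s divides v, thus s divides w. e divides s, so e divides w. Since c divides e, c divides w. c = n, so n divides w. w > 0, so n ≤ w.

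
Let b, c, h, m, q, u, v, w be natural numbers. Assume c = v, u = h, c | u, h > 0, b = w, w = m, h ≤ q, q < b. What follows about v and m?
v < m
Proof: Because u = h and c | u, c | h. From h > 0, c ≤ h. Since b = w and w = m, b = m. h ≤ q and q < b, hence h < b. Since b = m, h < m. c ≤ h, so c < m. c = v, so v < m.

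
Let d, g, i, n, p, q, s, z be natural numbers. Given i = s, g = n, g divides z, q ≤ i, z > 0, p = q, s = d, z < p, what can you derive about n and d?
n < d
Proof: From i = s and s = d, i = d. Since g = n and g divides z, n divides z. z > 0, so n ≤ z. p = q and z < p, so z < q. Since q ≤ i, z < i. From n ≤ z, n < i. Because i = d, n < d.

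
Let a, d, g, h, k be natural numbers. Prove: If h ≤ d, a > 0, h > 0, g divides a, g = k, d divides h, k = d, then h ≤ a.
d divides h and h > 0, so d ≤ h. Since h ≤ d, d = h. g = k and g divides a, thus k divides a. Since k = d, d divides a. Since a > 0, d ≤ a. Since d = h, h ≤ a.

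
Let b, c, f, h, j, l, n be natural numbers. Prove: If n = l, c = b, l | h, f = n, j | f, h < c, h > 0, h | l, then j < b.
Because f = n and n = l, f = l. Because l | h and h | l, l = h. f = l, so f = h. Since j | f, j | h. Since h > 0, j ≤ h. c = b and h < c, thus h < b. Since j ≤ h, j < b.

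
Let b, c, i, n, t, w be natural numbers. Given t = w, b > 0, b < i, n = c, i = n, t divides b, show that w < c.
i = n and n = c, hence i = c. Since t = w and t divides b, w divides b. Since b > 0, w ≤ b. b < i, so w < i. i = c, so w < c.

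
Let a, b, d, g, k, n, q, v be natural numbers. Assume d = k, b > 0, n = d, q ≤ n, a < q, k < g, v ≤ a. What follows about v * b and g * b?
v * b < g * b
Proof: Since n = d and d = k, n = k. a < q and q ≤ n, so a < n. Since v ≤ a, v < n. n = k, so v < k. k < g, so v < g. Combining with b > 0, by multiplying by a positive, v * b < g * b.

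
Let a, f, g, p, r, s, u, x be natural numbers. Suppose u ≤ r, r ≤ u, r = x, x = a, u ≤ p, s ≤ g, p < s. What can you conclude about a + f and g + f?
a + f < g + f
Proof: Since u ≤ r and r ≤ u, u = r. r = x, so u = x. Since x = a, u = a. p < s and s ≤ g, therefore p < g. From u ≤ p, u < g. u = a, so a < g. Then a + f < g + f.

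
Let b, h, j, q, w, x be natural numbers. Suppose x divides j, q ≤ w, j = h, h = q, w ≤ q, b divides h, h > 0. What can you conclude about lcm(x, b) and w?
lcm(x, b) ≤ w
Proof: Since q ≤ w and w ≤ q, q = w. Since h = q, h = w. Because j = h and x divides j, x divides h. Because b divides h, lcm(x, b) divides h. h > 0, so lcm(x, b) ≤ h. h = w, so lcm(x, b) ≤ w.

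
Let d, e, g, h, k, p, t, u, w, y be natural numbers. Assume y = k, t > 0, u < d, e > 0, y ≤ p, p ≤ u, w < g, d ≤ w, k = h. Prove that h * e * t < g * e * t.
y = k and k = h, thus y = h. Since y ≤ p and p ≤ u, y ≤ u. u < d and d ≤ w, therefore u < w. Since y ≤ u, y < w. Because y = h, h < w. w < g, so h < g. Since e > 0, h * e < g * e. t > 0, so h * e * t < g * e * t.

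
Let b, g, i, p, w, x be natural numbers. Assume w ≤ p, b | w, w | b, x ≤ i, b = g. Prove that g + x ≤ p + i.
Since w | b and b | w, w = b. b = g, so w = g. Since w ≤ p, g ≤ p. Since x ≤ i, g + x ≤ p + i.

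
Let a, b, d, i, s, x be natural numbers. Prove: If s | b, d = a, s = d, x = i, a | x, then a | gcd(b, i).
s = d and d = a, hence s = a. Since s | b, a | b. x = i and a | x, thus a | i. a | b, so a | gcd(b, i).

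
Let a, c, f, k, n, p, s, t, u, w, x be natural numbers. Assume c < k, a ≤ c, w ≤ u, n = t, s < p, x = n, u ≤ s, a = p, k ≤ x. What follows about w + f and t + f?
w + f < t + f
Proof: x = n and n = t, therefore x = t. w ≤ u and u ≤ s, thus w ≤ s. Since s < p, w < p. From a = p and a ≤ c, p ≤ c. Since w < p, w < c. Since c < k and k ≤ x, c < x. w < c, so w < x. Because x = t, w < t. Then w + f < t + f.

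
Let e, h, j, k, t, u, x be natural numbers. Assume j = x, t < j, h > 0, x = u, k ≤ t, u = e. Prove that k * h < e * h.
From x = u and u = e, x = e. j = x, so j = e. Since t < j, t < e. Because k ≤ t, k < e. h > 0, so k * h < e * h.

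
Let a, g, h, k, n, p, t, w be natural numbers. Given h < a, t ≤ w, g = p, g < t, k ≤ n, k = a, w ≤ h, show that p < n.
t ≤ w and w ≤ h, thus t ≤ h. Since h < a, t < a. k = a and k ≤ n, so a ≤ n. t < a, so t < n. g < t, so g < n. g = p, so p < n.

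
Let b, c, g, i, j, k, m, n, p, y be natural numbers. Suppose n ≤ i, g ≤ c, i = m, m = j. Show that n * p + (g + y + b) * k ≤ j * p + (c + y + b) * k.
Because i = m and m = j, i = j. Since n ≤ i, n ≤ j. By multiplying by a non-negative, n * p ≤ j * p. From g ≤ c, g + y ≤ c + y. Then g + y + b ≤ c + y + b. By multiplying by a non-negative, (g + y + b) * k ≤ (c + y + b) * k. n * p ≤ j * p, so n * p + (g + y + b) * k ≤ j * p + (c + y + b) * k.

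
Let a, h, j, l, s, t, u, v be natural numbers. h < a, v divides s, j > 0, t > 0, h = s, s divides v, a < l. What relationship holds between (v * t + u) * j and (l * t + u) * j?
(v * t + u) * j < (l * t + u) * j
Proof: s divides v and v divides s, therefore s = v. h = s, so h = v. From h < a, v < a. a < l, so v < l. Combining with t > 0, by multiplying by a positive, v * t < l * t. Then v * t + u < l * t + u. Since j > 0, by multiplying by a positive, (v * t + u) * j < (l * t + u) * j.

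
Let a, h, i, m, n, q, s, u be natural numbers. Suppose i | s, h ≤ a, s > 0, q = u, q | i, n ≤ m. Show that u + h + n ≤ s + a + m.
Since q | i and i | s, q | s. Since q = u, u | s. Because s > 0, u ≤ s. h ≤ a and n ≤ m, thus h + n ≤ a + m. Since u ≤ s, u + h + n ≤ s + a + m.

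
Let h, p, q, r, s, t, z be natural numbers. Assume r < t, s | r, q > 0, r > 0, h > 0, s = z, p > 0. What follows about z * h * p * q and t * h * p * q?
z * h * p * q < t * h * p * q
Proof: Since s = z and s | r, z | r. Because r > 0, z ≤ r. Since r < t, z < t. h > 0, so z * h < t * h. p > 0, so z * h * p < t * h * p. Since q > 0, z * h * p * q < t * h * p * q.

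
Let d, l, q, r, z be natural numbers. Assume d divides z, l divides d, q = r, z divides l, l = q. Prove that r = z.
l divides d and d divides z, thus l divides z. z divides l, so z = l. Since l = q, z = q. From q = r, z = r. Then r = z.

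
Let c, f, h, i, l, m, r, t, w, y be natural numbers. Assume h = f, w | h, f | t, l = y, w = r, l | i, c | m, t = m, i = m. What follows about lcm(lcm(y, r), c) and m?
lcm(lcm(y, r), c) | m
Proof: From i = m and l | i, l | m. l = y, so y | m. h = f and w | h, thus w | f. Since w = r, r | f. From t = m and f | t, f | m. r | f, so r | m. y | m, so lcm(y, r) | m. From c | m, lcm(lcm(y, r), c) | m.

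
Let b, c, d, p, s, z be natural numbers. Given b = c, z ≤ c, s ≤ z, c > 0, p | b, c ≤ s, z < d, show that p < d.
c ≤ s and s ≤ z, hence c ≤ z. Since z ≤ c, c = z. Because b = c and p | b, p | c. From c > 0, p ≤ c. Since c = z, p ≤ z. Since z < d, p < d.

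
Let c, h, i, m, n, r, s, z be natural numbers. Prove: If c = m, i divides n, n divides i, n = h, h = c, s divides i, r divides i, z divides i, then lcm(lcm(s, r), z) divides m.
From i divides n and n divides i, i = n. n = h, so i = h. From h = c, i = c. s divides i and r divides i, hence lcm(s, r) divides i. Since z divides i, lcm(lcm(s, r), z) divides i. Since i = c, lcm(lcm(s, r), z) divides c. Since c = m, lcm(lcm(s, r), z) divides m.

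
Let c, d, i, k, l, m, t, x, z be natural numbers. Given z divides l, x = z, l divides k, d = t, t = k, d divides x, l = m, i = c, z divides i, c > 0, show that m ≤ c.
d = t and t = k, so d = k. Since d divides x, k divides x. Because l divides k, l divides x. x = z, so l divides z. Since z divides l, z = l. l = m, so z = m. i = c and z divides i, thus z divides c. c > 0, so z ≤ c. Since z = m, m ≤ c.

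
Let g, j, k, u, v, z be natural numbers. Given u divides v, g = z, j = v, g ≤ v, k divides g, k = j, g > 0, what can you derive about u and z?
u divides z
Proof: Because k = j and j = v, k = v. k divides g, so v divides g. Since g > 0, v ≤ g. g ≤ v, so v = g. g = z, so v = z. Since u divides v, u divides z.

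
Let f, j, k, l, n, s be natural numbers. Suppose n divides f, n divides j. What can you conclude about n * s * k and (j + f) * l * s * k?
n * s * k divides (j + f) * l * s * k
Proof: n divides j and n divides f, hence n divides j + f. Then n divides (j + f) * l. Then n * s divides (j + f) * l * s. Then n * s * k divides (j + f) * l * s * k.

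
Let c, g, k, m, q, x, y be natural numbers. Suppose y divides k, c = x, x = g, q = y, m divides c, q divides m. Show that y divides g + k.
From q = y and q divides m, y divides m. From c = x and x = g, c = g. Since m divides c, m divides g. Since y divides m, y divides g. Since y divides k, y divides g + k.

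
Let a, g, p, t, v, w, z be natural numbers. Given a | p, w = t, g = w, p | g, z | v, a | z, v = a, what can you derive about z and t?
z | t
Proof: Since v = a and z | v, z | a. a | z, so a = z. From g = w and w = t, g = t. a | p and p | g, thus a | g. Since g = t, a | t. Because a = z, z | t.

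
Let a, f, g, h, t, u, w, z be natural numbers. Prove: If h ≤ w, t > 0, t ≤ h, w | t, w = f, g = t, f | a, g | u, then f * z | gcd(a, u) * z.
t ≤ h and h ≤ w, so t ≤ w. From w | t and t > 0, w ≤ t. Since t ≤ w, t = w. w = f, so t = f. g = t and g | u, so t | u. Since t = f, f | u. From f | a, f | gcd(a, u). Then f * z | gcd(a, u) * z.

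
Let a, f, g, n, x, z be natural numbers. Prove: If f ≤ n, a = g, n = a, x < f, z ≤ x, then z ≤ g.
n = a and a = g, hence n = g. From z ≤ x and x < f, z < f. f ≤ n, so z < n. Since n = g, z < g. Then z ≤ g.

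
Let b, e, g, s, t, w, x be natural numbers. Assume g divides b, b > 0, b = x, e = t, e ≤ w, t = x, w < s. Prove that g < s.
From g divides b and b > 0, g ≤ b. Since b = x, g ≤ x. From e = t and t = x, e = x. Because e ≤ w and w < s, e < s. Since e = x, x < s. g ≤ x, so g < s.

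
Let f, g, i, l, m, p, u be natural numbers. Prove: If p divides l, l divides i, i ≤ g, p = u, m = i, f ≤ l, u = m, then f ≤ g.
Since u = m and m = i, u = i. p = u and p divides l, thus u divides l. u = i, so i divides l. Since l divides i, l = i. f ≤ l, so f ≤ i. i ≤ g, so f ≤ g.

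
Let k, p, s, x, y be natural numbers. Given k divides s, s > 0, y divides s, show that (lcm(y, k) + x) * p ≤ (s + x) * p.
Because y divides s and k divides s, lcm(y, k) divides s. Since s > 0, lcm(y, k) ≤ s. Then lcm(y, k) + x ≤ s + x. By multiplying by a non-negative, (lcm(y, k) + x) * p ≤ (s + x) * p.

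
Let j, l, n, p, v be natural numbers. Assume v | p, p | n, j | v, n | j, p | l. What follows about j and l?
j | l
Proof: p | n and n | j, so p | j. From j | v and v | p, j | p. p | j, so p = j. Since p | l, j | l.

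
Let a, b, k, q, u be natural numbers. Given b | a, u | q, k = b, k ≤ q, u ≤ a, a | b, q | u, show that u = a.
b | a and a | b, hence b = a. k = b, so k = a. Because q | u and u | q, q = u. Because k ≤ q, k ≤ u. k = a, so a ≤ u. Since u ≤ a, u = a.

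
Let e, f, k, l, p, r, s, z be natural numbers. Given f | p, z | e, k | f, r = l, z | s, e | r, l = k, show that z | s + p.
Since r = l and l = k, r = k. z | e and e | r, hence z | r. r = k, so z | k. Since k | f, z | f. f | p, so z | p. z | s, so z | s + p.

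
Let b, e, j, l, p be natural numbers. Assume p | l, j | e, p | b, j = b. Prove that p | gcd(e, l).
Because j = b and j | e, b | e. p | b, so p | e. p | l, so p | gcd(e, l).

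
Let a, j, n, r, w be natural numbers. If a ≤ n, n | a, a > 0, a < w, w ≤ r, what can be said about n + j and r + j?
n + j < r + j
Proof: n | a and a > 0, thus n ≤ a. Since a ≤ n, a = n. Since a < w, n < w. Since w ≤ r, n < r. Then n + j < r + j.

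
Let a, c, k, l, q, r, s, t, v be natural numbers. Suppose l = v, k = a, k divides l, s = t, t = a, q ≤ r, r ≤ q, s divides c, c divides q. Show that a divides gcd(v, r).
k = a and k divides l, hence a divides l. l = v, so a divides v. s = t and t = a, so s = a. q ≤ r and r ≤ q, so q = r. From s divides c and c divides q, s divides q. Since q = r, s divides r. From s = a, a divides r. a divides v, so a divides gcd(v, r).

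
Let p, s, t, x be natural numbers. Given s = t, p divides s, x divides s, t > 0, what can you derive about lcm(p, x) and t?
lcm(p, x) ≤ t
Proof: Since p divides s and x divides s, lcm(p, x) divides s. Since s = t, lcm(p, x) divides t. t > 0, so lcm(p, x) ≤ t.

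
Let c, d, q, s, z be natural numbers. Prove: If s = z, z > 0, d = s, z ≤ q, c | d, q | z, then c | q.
From q | z and z > 0, q ≤ z. Since z ≤ q, z = q. Since s = z, s = q. d = s and c | d, thus c | s. Since s = q, c | q.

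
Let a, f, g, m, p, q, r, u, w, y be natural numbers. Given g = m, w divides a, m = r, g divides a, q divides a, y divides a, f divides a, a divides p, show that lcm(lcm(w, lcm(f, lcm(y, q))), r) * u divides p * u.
Since y divides a and q divides a, lcm(y, q) divides a. f divides a, so lcm(f, lcm(y, q)) divides a. w divides a, so lcm(w, lcm(f, lcm(y, q))) divides a. g = m and m = r, so g = r. Since g divides a, r divides a. Since lcm(w, lcm(f, lcm(y, q))) divides a, lcm(lcm(w, lcm(f, lcm(y, q))), r) divides a. a divides p, so lcm(lcm(w, lcm(f, lcm(y, q))), r) divides p. Then lcm(lcm(w, lcm(f, lcm(y, q))), r) * u divides p * u.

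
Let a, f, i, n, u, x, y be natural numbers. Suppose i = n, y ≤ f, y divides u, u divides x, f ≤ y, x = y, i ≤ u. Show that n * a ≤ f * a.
Since x = y and u divides x, u divides y. y divides u, so u = y. y ≤ f and f ≤ y, thus y = f. Since u = y, u = f. i = n and i ≤ u, therefore n ≤ u. Since u = f, n ≤ f. By multiplying by a non-negative, n * a ≤ f * a.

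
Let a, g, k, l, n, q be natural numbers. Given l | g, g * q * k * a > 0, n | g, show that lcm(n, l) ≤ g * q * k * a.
n | g and l | g, therefore lcm(n, l) | g. Then lcm(n, l) | g * q. Then lcm(n, l) | g * q * k. Then lcm(n, l) | g * q * k * a. g * q * k * a > 0, so lcm(n, l) ≤ g * q * k * a.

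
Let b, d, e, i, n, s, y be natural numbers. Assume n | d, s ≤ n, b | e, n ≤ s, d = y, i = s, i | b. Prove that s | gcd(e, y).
Because i = s and i | b, s | b. From b | e, s | e. From n ≤ s and s ≤ n, n = s. d = y and n | d, therefore n | y. n = s, so s | y. From s | e, s | gcd(e, y).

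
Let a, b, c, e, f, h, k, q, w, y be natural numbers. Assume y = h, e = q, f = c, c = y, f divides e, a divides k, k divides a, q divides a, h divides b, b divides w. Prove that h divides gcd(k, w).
f = c and c = y, so f = y. Since f divides e, y divides e. Since e = q, y divides q. a divides k and k divides a, therefore a = k. Since q divides a, q divides k. Since y divides q, y divides k. Since y = h, h divides k. h divides b and b divides w, therefore h divides w. Since h divides k, h divides gcd(k, w).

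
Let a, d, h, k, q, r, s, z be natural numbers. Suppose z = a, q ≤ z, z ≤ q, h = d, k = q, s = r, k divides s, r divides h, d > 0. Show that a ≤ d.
q ≤ z and z ≤ q, therefore q = z. s = r and k divides s, so k divides r. r divides h, so k divides h. Since k = q, q divides h. h = d, so q divides d. d > 0, so q ≤ d. q = z, so z ≤ d. z = a, so a ≤ d.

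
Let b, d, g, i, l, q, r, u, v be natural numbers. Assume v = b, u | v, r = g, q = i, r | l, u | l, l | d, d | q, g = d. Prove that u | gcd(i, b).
r = g and g = d, hence r = d. From r | l, d | l. l | d, so l = d. Since u | l, u | d. From q = i and d | q, d | i. u | d, so u | i. v = b and u | v, hence u | b. u | i, so u | gcd(i, b).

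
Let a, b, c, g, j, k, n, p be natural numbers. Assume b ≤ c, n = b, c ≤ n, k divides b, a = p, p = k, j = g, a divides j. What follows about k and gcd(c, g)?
k divides gcd(c, g)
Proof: n = b and c ≤ n, thus c ≤ b. Because b ≤ c, b = c. Since k divides b, k divides c. Since a = p and p = k, a = k. j = g and a divides j, therefore a divides g. From a = k, k divides g. k divides c, so k divides gcd(c, g).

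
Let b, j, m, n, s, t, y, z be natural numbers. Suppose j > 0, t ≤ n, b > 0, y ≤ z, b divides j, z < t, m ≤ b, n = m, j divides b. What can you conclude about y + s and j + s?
y + s < j + s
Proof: Since b divides j and j > 0, b ≤ j. Since j divides b and b > 0, j ≤ b. b ≤ j, so b = j. Since y ≤ z and z < t, y < t. n = m and t ≤ n, so t ≤ m. Since y < t, y < m. m ≤ b, so y < b. b = j, so y < j. Then y + s < j + s.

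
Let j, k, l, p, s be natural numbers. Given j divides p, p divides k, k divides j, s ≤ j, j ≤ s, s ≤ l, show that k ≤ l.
From j divides p and p divides k, j divides k. From k divides j, j = k. s ≤ j and j ≤ s, thus s = j. Since s ≤ l, j ≤ l. Since j = k, k ≤ l.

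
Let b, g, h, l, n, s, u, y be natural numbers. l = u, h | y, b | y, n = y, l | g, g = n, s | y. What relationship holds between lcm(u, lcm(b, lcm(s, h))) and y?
lcm(u, lcm(b, lcm(s, h))) | y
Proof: g = n and n = y, so g = y. Since l | g, l | y. Since l = u, u | y. s | y and h | y, thus lcm(s, h) | y. Because b | y, lcm(b, lcm(s, h)) | y. u | y, so lcm(u, lcm(b, lcm(s, h))) | y.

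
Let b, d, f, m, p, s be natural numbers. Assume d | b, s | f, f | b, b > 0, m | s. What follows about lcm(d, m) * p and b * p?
lcm(d, m) * p ≤ b * p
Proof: From s | f and f | b, s | b. m | s, so m | b. Since d | b, lcm(d, m) | b. b > 0, so lcm(d, m) ≤ b. Then lcm(d, m) * p ≤ b * p.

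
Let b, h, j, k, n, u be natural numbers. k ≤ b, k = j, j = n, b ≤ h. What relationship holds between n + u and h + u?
n + u ≤ h + u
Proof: k = j and j = n, hence k = n. From k ≤ b, n ≤ b. Since b ≤ h, n ≤ h. Then n + u ≤ h + u.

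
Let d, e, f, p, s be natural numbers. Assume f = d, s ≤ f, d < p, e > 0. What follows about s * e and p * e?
s * e < p * e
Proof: f = d and s ≤ f, thus s ≤ d. Since d < p, s < p. From e > 0, s * e < p * e.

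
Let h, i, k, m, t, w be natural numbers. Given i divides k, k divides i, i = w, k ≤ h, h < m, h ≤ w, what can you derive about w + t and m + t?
w + t < m + t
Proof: From k divides i and i divides k, k = i. i = w, so k = w. Since k ≤ h, w ≤ h. Since h ≤ w, h = w. From h < m, w < m. Then w + t < m + t.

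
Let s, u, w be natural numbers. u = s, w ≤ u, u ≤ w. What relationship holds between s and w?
s = w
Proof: w ≤ u and u ≤ w, therefore w = u. Since u = s, w = s. Then s = w.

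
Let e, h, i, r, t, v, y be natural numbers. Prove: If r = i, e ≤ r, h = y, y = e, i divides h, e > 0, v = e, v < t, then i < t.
r = i and e ≤ r, thus e ≤ i. h = y and y = e, so h = e. Because i divides h, i divides e. e > 0, so i ≤ e. Because e ≤ i, e = i. Since v = e and v < t, e < t. Since e = i, i < t.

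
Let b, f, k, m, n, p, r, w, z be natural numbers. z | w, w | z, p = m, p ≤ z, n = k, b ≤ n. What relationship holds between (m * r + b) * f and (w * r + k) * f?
(m * r + b) * f ≤ (w * r + k) * f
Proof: Since z | w and w | z, z = w. p = m and p ≤ z, therefore m ≤ z. z = w, so m ≤ w. Then m * r ≤ w * r. From n = k and b ≤ n, b ≤ k. Since m * r ≤ w * r, m * r + b ≤ w * r + k. Then (m * r + b) * f ≤ (w * r + k) * f.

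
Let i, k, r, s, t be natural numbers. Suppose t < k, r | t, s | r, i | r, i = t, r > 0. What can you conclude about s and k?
s < k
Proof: s | r and r > 0, thus s ≤ r. i = t and i | r, hence t | r. Because r | t, t = r. Because t < k, r < k. s ≤ r, so s < k.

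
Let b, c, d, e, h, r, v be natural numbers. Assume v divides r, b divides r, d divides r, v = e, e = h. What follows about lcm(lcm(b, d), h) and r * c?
lcm(lcm(b, d), h) divides r * c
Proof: b divides r and d divides r, so lcm(b, d) divides r. v = e and e = h, hence v = h. v divides r, so h divides r. lcm(b, d) divides r, so lcm(lcm(b, d), h) divides r. Then lcm(lcm(b, d), h) divides r * c.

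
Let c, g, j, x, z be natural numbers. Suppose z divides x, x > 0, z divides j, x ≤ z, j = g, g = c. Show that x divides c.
Because z divides x and x > 0, z ≤ x. Since x ≤ z, z = x. j = g and g = c, therefore j = c. Because z divides j, z divides c. From z = x, x divides c.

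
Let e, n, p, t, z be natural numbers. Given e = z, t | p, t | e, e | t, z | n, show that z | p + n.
Because t | e and e | t, t = e. Since t | p, e | p. e = z, so z | p. z | n, so z | p + n.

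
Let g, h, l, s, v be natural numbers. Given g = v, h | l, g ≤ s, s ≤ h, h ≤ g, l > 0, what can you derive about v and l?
v ≤ l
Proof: g ≤ s and s ≤ h, so g ≤ h. h ≤ g, so h = g. From g = v, h = v. Since h | l, v | l. l > 0, so v ≤ l.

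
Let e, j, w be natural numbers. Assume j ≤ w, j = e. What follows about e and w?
e ≤ w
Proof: From j = e and j ≤ w, by substitution, e ≤ w.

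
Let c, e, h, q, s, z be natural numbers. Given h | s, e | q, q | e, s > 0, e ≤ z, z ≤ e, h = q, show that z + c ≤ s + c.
q | e and e | q, hence q = e. Since h = q, h = e. Since e ≤ z and z ≤ e, e = z. h = e, so h = z. Since h | s and s > 0, h ≤ s. h = z, so z ≤ s. Then z + c ≤ s + c.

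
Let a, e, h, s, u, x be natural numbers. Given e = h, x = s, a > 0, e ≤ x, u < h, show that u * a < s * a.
Since e = h and e ≤ x, h ≤ x. u < h, so u < x. Since x = s, u < s. a > 0, so u * a < s * a.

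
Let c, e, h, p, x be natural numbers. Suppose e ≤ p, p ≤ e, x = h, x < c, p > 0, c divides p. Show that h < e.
p ≤ e and e ≤ p, therefore p = e. c divides p and p > 0, so c ≤ p. Since x < c, x < p. Since x = h, h < p. Since p = e, h < e.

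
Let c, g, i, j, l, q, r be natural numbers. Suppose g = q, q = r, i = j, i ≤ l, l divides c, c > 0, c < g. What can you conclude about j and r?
j < r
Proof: From g = q and q = r, g = r. From i = j and i ≤ l, j ≤ l. l divides c and c > 0, thus l ≤ c. Since c < g, l < g. j ≤ l, so j < g. g = r, so j < r.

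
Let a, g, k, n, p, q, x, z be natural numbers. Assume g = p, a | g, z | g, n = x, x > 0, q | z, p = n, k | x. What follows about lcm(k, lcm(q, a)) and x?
lcm(k, lcm(q, a)) ≤ x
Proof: g = p and p = n, thus g = n. Since n = x, g = x. q | z and z | g, therefore q | g. Since a | g, lcm(q, a) | g. Since g = x, lcm(q, a) | x. Since k | x, lcm(k, lcm(q, a)) | x. Since x > 0, lcm(k, lcm(q, a)) ≤ x.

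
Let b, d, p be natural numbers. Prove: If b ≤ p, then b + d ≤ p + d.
b ≤ p. By adding to both sides, b + d ≤ p + d.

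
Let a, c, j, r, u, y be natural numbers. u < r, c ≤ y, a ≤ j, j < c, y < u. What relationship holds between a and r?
a < r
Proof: From j < c and c ≤ y, j < y. Since a ≤ j, a < y. From y < u, a < u. Since u < r, a < r.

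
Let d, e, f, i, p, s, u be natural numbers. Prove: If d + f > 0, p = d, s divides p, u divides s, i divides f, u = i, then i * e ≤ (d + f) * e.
Since u divides s and s divides p, u divides p. p = d, so u divides d. Since u = i, i divides d. i divides f, so i divides d + f. d + f > 0, so i ≤ d + f. By multiplying by a non-negative, i * e ≤ (d + f) * e.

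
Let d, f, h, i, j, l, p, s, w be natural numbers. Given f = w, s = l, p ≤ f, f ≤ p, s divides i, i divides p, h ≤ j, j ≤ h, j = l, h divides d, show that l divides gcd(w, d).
p ≤ f and f ≤ p, thus p = f. s divides i and i divides p, thus s divides p. p = f, so s divides f. s = l, so l divides f. Since f = w, l divides w. h ≤ j and j ≤ h, thus h = j. j = l, so h = l. h divides d, so l divides d. From l divides w, l divides gcd(w, d).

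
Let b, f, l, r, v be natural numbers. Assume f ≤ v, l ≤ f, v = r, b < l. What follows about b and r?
b < r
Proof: b < l and l ≤ f, hence b < f. v = r and f ≤ v, therefore f ≤ r. b < f, so b < r.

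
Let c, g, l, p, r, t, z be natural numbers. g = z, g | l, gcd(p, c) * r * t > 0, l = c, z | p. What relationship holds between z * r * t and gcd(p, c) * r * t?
z * r * t ≤ gcd(p, c) * r * t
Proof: g = z and g | l, hence z | l. Since l = c, z | c. Since z | p, z | gcd(p, c). Then z * r | gcd(p, c) * r. Then z * r * t | gcd(p, c) * r * t. Since gcd(p, c) * r * t > 0, z * r * t ≤ gcd(p, c) * r * t.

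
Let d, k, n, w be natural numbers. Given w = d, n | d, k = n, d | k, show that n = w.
k = n and d | k, so d | n. From n | d, d = n. Since w = d, w = n. Then n = w.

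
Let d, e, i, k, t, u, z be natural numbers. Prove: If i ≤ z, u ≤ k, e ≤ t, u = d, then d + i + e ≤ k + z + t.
u = d and u ≤ k, so d ≤ k. Because i ≤ z, d + i ≤ k + z. Since e ≤ t, d + i + e ≤ k + z + t.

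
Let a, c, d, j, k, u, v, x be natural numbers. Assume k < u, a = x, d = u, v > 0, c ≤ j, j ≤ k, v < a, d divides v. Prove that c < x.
Because c ≤ j and j ≤ k, c ≤ k. Since k < u, c < u. Because d divides v and v > 0, d ≤ v. d = u, so u ≤ v. Since c < u, c < v. Since v < a, c < a. a = x, so c < x.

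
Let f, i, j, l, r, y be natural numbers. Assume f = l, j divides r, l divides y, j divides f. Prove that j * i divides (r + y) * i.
From f = l and j divides f, j divides l. Since l divides y, j divides y. j divides r, so j divides r + y. Then j * i divides (r + y) * i.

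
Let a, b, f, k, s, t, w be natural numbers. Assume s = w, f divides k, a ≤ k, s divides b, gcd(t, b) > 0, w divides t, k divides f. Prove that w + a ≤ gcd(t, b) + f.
Because s = w and s divides b, w divides b. w divides t, so w divides gcd(t, b). gcd(t, b) > 0, so w ≤ gcd(t, b). Since k divides f and f divides k, k = f. Since a ≤ k, a ≤ f. Since w ≤ gcd(t, b), w + a ≤ gcd(t, b) + f.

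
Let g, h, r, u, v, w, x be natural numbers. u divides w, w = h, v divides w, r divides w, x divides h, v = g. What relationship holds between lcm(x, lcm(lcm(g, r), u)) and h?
lcm(x, lcm(lcm(g, r), u)) divides h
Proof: Because v = g and v divides w, g divides w. Since r divides w, lcm(g, r) divides w. u divides w, so lcm(lcm(g, r), u) divides w. w = h, so lcm(lcm(g, r), u) divides h. Since x divides h, lcm(x, lcm(lcm(g, r), u)) divides h.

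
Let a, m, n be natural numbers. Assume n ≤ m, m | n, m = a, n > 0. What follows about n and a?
n = a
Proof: Since m | n and n > 0, m ≤ n. Since n ≤ m, n = m. Since m = a, n = a.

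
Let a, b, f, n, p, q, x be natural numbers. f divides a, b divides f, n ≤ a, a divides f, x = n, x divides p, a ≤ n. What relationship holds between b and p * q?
b divides p * q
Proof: n ≤ a and a ≤ n, therefore n = a. a divides f and f divides a, hence a = f. n = a, so n = f. Since x = n and x divides p, n divides p. Because n = f, f divides p. Since b divides f, b divides p. Then b divides p * q.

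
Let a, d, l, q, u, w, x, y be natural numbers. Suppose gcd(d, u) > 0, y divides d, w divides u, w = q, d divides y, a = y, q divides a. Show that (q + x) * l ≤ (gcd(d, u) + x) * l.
y divides d and d divides y, so y = d. a = y, so a = d. q divides a, so q divides d. Because w = q and w divides u, q divides u. Because q divides d, q divides gcd(d, u). gcd(d, u) > 0, so q ≤ gcd(d, u). Then q + x ≤ gcd(d, u) + x. By multiplying by a non-negative, (q + x) * l ≤ (gcd(d, u) + x) * l.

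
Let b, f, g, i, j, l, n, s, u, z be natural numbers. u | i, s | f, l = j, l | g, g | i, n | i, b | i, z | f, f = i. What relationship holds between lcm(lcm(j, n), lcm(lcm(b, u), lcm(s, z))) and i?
lcm(lcm(j, n), lcm(lcm(b, u), lcm(s, z))) | i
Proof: l | g and g | i, thus l | i. l = j, so j | i. Since n | i, lcm(j, n) | i. From b | i and u | i, lcm(b, u) | i. From s | f and z | f, lcm(s, z) | f. Since f = i, lcm(s, z) | i. lcm(b, u) | i, so lcm(lcm(b, u), lcm(s, z)) | i. lcm(j, n) | i, so lcm(lcm(j, n), lcm(lcm(b, u), lcm(s, z))) | i.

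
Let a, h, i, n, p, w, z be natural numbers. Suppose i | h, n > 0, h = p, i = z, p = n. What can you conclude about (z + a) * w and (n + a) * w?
(z + a) * w ≤ (n + a) * w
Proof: h = p and p = n, so h = n. Since i = z and i | h, z | h. Since h = n, z | n. From n > 0, z ≤ n. Then z + a ≤ n + a. Then (z + a) * w ≤ (n + a) * w.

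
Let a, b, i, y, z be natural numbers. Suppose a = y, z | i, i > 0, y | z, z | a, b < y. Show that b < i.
Since a = y and z | a, z | y. y | z, so z = y. z | i, so y | i. Since i > 0, y ≤ i. Because b < y, b < i.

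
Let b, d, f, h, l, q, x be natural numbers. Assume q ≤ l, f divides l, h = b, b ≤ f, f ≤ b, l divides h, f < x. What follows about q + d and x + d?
q + d < x + d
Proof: From b ≤ f and f ≤ b, b = f. From h = b, h = f. l divides h, so l divides f. Since f divides l, f = l. f < x, so l < x. q ≤ l, so q < x. Then q + d < x + d.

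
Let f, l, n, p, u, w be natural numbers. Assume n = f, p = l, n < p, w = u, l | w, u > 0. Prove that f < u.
Because p = l and n < p, n < l. Since w = u and l | w, l | u. u > 0, so l ≤ u. Since n < l, n < u. n = f, so f < u.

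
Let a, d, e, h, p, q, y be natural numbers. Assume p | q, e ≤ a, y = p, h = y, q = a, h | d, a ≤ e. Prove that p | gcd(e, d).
Because a ≤ e and e ≤ a, a = e. q = a, so q = e. Since p | q, p | e. h = y and y = p, thus h = p. From h | d, p | d. p | e, so p | gcd(e, d).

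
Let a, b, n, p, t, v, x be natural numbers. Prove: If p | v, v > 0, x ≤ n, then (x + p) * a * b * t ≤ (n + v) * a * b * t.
p | v and v > 0, thus p ≤ v. x ≤ n, so x + p ≤ n + v. Then (x + p) * a ≤ (n + v) * a. Then (x + p) * a * b ≤ (n + v) * a * b. Then (x + p) * a * b * t ≤ (n + v) * a * b * t.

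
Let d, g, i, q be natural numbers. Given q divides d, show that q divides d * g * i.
Because q divides d, q divides d * g. Then q divides d * g * i.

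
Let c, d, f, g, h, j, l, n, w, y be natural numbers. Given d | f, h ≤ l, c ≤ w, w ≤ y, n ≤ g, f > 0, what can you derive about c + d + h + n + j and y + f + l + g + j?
c + d + h + n + j ≤ y + f + l + g + j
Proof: Since c ≤ w and w ≤ y, c ≤ y. d | f and f > 0, therefore d ≤ f. From h ≤ l and n ≤ g, h + n ≤ l + g. Then h + n + j ≤ l + g + j. Because d ≤ f, d + h + n + j ≤ f + l + g + j. c ≤ y, so c + d + h + n + j ≤ y + f + l + g + j.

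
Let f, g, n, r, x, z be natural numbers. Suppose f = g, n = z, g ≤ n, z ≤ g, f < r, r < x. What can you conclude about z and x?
z < x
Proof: Because n = z and g ≤ n, g ≤ z. z ≤ g, so g = z. f = g, so f = z. f < r and r < x, therefore f < x. Since f = z, z < x.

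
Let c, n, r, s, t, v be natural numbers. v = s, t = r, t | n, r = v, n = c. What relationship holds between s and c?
s | c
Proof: r = v and v = s, so r = s. Since t = r and t | n, r | n. n = c, so r | c. r = s, so s | c.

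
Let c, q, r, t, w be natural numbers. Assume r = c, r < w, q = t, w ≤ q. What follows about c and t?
c < t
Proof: Because r = c and r < w, c < w. q = t and w ≤ q, hence w ≤ t. c < w, so c < t.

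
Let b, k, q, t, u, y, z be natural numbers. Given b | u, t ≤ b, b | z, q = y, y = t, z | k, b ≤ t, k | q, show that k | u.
b | z and z | k, so b | k. Because t ≤ b and b ≤ t, t = b. Since q = y and k | q, k | y. Since y = t, k | t. Since t = b, k | b. b | k, so b = k. b | u, so k | u.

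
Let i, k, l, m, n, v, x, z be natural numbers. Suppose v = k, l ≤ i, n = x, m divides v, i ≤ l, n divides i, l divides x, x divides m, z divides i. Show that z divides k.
l ≤ i and i ≤ l, thus l = i. Since l divides x, i divides x. n = x and n divides i, hence x divides i. Since i divides x, i = x. Since z divides i, z divides x. x divides m and m divides v, so x divides v. Since v = k, x divides k. Since z divides x, z divides k.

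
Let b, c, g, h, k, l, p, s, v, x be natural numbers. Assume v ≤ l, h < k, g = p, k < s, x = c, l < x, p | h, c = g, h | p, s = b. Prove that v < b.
c = g and g = p, thus c = p. x = c and l < x, hence l < c. Since c = p, l < p. v ≤ l, so v < p. Because h | p and p | h, h = p. s = b and k < s, therefore k < b. From h < k, h < b. Since h = p, p < b. Since v < p, v < b.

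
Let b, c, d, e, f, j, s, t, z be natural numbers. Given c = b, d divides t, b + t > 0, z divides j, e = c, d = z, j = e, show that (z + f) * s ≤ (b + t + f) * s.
Because j = e and e = c, j = c. z divides j, so z divides c. c = b, so z divides b. d = z and d divides t, so z divides t. Since z divides b, z divides b + t. b + t > 0, so z ≤ b + t. Then z + f ≤ b + t + f. By multiplying by a non-negative, (z + f) * s ≤ (b + t + f) * s.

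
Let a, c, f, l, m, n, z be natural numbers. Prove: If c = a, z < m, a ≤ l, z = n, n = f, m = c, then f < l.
From m = c and c = a, m = a. From z = n and z < m, n < m. From m = a, n < a. Because n = f, f < a. a ≤ l, so f < l.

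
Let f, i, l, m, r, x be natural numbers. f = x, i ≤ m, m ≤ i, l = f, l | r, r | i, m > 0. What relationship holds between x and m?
x ≤ m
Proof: i ≤ m and m ≤ i, so i = m. From l | r and r | i, l | i. Since l = f, f | i. i = m, so f | m. m > 0, so f ≤ m. f = x, so x ≤ m.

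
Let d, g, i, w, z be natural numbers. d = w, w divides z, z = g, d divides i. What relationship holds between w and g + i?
w divides g + i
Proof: From z = g and w divides z, w divides g. d = w and d divides i, so w divides i. From w divides g, w divides g + i.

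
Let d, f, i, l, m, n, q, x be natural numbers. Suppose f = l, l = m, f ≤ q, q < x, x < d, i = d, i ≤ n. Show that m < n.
f = l and l = m, so f = m. f ≤ q, so m ≤ q. q < x and x < d, therefore q < d. Since i = d and i ≤ n, d ≤ n. Since q < d, q < n. Since m ≤ q, m < n.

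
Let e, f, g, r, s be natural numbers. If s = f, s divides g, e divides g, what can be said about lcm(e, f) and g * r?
lcm(e, f) divides g * r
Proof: Because s = f and s divides g, f divides g. Because e divides g, lcm(e, f) divides g. Then lcm(e, f) divides g * r.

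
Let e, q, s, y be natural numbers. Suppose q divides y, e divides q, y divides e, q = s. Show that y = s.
y divides e and e divides q, therefore y divides q. q divides y, so y = q. Since q = s, y = s.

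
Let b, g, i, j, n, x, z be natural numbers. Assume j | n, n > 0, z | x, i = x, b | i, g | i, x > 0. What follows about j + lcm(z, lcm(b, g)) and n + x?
j + lcm(z, lcm(b, g)) ≤ n + x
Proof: j | n and n > 0, therefore j ≤ n. Since b | i and g | i, lcm(b, g) | i. Since i = x, lcm(b, g) | x. Since z | x, lcm(z, lcm(b, g)) | x. x > 0, so lcm(z, lcm(b, g)) ≤ x. Since j ≤ n, j + lcm(z, lcm(b, g)) ≤ n + x.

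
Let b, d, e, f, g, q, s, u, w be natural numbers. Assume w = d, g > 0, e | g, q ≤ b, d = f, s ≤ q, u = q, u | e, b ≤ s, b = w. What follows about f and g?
f ≤ g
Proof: b ≤ s and s ≤ q, therefore b ≤ q. q ≤ b, so q = b. b = w and w = d, so b = d. q = b, so q = d. u = q and u | e, so q | e. Since q = d, d | e. e | g, so d | g. Since g > 0, d ≤ g. Since d = f, f ≤ g.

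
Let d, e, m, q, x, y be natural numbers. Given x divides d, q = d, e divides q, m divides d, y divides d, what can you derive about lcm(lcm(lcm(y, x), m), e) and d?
lcm(lcm(lcm(y, x), m), e) divides d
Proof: Because y divides d and x divides d, lcm(y, x) divides d. Because m divides d, lcm(lcm(y, x), m) divides d. Because q = d and e divides q, e divides d. From lcm(lcm(y, x), m) divides d, lcm(lcm(lcm(y, x), m), e) divides d.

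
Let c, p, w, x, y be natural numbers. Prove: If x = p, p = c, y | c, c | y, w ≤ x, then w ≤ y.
Because x = p and p = c, x = c. c | y and y | c, hence c = y. Since x = c, x = y. Since w ≤ x, w ≤ y.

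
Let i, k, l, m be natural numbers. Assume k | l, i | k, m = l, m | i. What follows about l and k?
l = k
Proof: Because m = l and m | i, l | i. Since i | k, l | k. Since k | l, k = l. Then l = k.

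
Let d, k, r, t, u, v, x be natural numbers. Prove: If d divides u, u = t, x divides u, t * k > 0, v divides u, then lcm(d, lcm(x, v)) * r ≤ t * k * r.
Because x divides u and v divides u, lcm(x, v) divides u. Since d divides u, lcm(d, lcm(x, v)) divides u. Since u = t, lcm(d, lcm(x, v)) divides t. Then lcm(d, lcm(x, v)) divides t * k. t * k > 0, so lcm(d, lcm(x, v)) ≤ t * k. By multiplying by a non-negative, lcm(d, lcm(x, v)) * r ≤ t * k * r.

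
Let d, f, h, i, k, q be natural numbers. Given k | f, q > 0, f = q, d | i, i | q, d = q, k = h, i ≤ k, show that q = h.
d = q and d | i, therefore q | i. Since i | q, i = q. Since i ≤ k, q ≤ k. Since f = q and k | f, k | q. Since q > 0, k ≤ q. q ≤ k, so q = k. Because k = h, q = h.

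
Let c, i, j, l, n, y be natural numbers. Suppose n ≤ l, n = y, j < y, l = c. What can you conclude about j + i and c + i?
j + i < c + i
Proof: From n = y and n ≤ l, y ≤ l. j < y, so j < l. Since l = c, j < c. Then j + i < c + i.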